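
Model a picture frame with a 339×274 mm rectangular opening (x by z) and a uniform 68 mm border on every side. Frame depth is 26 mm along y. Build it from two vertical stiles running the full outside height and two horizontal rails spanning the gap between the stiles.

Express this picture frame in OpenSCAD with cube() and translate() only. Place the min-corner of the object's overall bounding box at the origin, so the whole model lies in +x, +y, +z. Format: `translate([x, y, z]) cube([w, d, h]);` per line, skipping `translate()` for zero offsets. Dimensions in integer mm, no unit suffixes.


cube([68, 26, 410]);
translate([407, 0, 0]) cube([68, 26, 410]);
translate([68, 0, 0]) cube([339, 26, 68]);
translate([68, 0, 342]) cube([339, 26, 68]);


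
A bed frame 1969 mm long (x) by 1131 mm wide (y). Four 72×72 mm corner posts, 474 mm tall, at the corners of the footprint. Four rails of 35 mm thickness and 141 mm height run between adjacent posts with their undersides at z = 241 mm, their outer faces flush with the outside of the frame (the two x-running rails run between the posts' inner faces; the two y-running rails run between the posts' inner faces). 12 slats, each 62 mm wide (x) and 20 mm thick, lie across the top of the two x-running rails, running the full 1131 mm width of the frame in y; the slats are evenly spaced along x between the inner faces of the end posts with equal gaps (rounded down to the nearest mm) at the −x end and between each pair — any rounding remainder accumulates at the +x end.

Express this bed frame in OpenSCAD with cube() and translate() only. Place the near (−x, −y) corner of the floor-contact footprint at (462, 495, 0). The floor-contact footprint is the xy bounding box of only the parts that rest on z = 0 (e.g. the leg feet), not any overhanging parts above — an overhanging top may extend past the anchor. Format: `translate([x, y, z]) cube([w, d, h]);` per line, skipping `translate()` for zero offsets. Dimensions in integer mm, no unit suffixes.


// slat z = rail_z + rail_h = 241 + 141 = 382
// slat gap = ⌊(1825 − 12·62) / 13⌋ = 83
translate([462, 495, 0]) cube([72, 72, 474]);
translate([462, 1554, 0]) cube([72, 72, 474]);
translate([2359, 495, 0]) cube([72, 72, 474]);
translate([2359, 1554, 0]) cube([72, 72, 474]);
translate([534, 495, 241]) cube([1825, 35, 141]);
translate([534, 1591, 241]) cube([1825, 35, 141]);
translate([462, 567, 241]) cube([35, 987, 141]);
translate([2396, 567, 241]) cube([35, 987, 141]);
translate([617, 495, 382]) cube([62, 1131, 20]);
translate([762, 495, 382]) cube([62, 1131, 20]);
translate([907, 495, 382]) cube([62, 1131, 20]);
translate([1052, 495, 382]) cube([62, 1131, 20]);
translate([1197, 495, 382]) cube([62, 1131, 20]);
translate([1342, 495, 382]) cube([62, 1131, 20]);
translate([1487, 495, 382]) cube([62, 1131, 20]);
translate([1632, 495, 382]) cube([62, 1131, 20]);
translate([1777, 495, 382]) cube([62, 1131, 20]);
translate([1922, 495, 382]) cube([62, 1131, 20]);
translate([2067, 495, 382]) cube([62, 1131, 20]);
translate([2212, 495, 382]) cube([62, 1131, 20]);


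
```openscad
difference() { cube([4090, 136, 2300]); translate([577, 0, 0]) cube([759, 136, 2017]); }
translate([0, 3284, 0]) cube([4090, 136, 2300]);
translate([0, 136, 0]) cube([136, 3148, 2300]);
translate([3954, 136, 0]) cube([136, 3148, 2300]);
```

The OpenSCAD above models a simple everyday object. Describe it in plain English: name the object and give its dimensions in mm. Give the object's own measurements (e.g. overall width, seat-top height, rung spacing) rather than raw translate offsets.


A single room: four walls, each 2300 mm tall and 136 mm thick, enclosing an outside footprint 4090×3420 mm (x × y), no floor or roof. The front and back walls (−y and +y sides) run the full x-width; the side walls fit between their inner faces. A door opening 759 mm wide and 2017 mm tall is cut through the front wall from the floor up, its −x edge 577 mm from the wall's −x end.


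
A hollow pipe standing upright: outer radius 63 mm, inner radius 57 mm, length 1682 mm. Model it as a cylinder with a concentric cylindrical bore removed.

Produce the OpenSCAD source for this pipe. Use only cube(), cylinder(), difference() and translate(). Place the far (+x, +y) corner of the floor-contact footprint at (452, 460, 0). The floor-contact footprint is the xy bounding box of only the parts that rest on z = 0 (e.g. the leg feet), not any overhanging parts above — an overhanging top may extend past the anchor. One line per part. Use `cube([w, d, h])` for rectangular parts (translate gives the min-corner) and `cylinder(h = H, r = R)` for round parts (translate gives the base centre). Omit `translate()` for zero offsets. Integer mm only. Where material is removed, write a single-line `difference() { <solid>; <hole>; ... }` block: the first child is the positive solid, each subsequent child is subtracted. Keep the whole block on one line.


difference() { translate([389, 397, 0]) cylinder(h = 1682, r = 63); translate([389, 397, 0]) cylinder(h = 1682, r = 57); }


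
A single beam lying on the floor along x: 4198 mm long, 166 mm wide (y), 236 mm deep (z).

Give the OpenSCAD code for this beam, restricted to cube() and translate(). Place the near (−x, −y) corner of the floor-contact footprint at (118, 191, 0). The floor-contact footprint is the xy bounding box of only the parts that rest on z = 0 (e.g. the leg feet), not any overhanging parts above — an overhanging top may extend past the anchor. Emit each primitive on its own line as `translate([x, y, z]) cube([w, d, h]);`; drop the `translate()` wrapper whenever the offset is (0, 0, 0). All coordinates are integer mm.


translate([118, 191, 0]) cube([4198, 166, 236]);


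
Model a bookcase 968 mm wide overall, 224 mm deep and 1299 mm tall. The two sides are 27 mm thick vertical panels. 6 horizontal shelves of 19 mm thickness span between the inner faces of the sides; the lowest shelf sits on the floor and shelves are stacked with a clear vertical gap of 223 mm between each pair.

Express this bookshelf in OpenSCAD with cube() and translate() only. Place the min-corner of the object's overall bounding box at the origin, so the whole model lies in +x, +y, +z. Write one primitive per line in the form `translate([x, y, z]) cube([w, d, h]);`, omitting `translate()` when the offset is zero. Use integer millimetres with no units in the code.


cube([27, 224, 1299]);
translate([941, 0, 0]) cube([27, 224, 1299]);
translate([27, 0, 0]) cube([914, 224, 19]);
translate([27, 0, 242]) cube([914, 224, 19]);
translate([27, 0, 484]) cube([914, 224, 19]);
translate([27, 0, 726]) cube([914, 224, 19]);
translate([27, 0, 968]) cube([914, 224, 19]);
translate([27, 0, 1210]) cube([914, 224, 19]);


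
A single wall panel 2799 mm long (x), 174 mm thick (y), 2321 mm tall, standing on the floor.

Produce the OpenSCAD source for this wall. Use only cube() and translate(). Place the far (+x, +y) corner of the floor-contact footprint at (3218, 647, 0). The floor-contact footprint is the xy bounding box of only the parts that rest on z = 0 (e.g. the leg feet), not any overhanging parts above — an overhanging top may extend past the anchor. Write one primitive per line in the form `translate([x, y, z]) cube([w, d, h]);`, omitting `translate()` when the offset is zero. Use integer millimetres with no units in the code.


translate([419, 473, 0]) cube([2799, 174, 2321]);


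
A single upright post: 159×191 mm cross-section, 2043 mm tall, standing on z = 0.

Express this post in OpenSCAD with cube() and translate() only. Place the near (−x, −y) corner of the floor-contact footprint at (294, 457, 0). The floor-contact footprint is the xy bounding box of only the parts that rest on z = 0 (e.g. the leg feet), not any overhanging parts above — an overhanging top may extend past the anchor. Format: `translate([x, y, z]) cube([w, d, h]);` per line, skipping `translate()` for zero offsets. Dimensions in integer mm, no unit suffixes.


translate([294, 457, 0]) cube([159, 191, 2043]);


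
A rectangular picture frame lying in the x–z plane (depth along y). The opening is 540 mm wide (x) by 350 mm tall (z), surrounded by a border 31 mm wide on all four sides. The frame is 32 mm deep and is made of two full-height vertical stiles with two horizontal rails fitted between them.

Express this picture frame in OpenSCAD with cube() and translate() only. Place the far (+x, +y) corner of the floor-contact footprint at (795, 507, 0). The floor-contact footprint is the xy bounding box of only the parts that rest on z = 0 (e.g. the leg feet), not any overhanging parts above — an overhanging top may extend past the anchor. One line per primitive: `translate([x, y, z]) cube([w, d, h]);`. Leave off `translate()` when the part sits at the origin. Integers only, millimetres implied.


translate([193, 475, 0]) cube([31, 32, 412]);
translate([764, 475, 0]) cube([31, 32, 412]);
translate([224, 475, 0]) cube([540, 32, 31]);
translate([224, 475, 381]) cube([540, 32, 31]);


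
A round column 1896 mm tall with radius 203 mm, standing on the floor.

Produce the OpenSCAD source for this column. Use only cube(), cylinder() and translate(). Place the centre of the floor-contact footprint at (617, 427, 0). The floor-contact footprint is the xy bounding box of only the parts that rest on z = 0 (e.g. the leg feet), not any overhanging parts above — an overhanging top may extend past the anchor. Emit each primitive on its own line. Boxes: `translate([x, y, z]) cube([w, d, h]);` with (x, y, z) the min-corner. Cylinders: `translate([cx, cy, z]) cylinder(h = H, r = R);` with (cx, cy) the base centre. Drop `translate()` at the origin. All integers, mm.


translate([617, 427, 0]) cylinder(h = 1896, r = 203);


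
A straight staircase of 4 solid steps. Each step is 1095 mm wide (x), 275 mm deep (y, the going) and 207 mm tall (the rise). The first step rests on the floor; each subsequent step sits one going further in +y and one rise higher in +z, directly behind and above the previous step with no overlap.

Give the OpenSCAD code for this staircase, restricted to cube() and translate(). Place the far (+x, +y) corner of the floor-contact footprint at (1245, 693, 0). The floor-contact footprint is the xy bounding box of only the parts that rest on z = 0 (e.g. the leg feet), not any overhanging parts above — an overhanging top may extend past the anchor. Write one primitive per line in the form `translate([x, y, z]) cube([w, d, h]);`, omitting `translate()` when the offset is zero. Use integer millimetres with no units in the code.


translate([150, 418, 0]) cube([1095, 275, 207]);
translate([150, 693, 207]) cube([1095, 275, 207]);
translate([150, 968, 414]) cube([1095, 275, 207]);
translate([150, 1243, 621]) cube([1095, 275, 207]);


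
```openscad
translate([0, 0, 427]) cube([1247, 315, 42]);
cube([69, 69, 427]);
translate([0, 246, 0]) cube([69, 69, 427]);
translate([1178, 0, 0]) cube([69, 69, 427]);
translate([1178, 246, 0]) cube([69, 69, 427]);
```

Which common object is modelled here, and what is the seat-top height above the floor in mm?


A bench. The seat-top height is 469 mm.

A long slab on four corner posts — a bench. The slab sits at z = 427 with thickness 42, so the top is 427 + 42 = 469 mm.


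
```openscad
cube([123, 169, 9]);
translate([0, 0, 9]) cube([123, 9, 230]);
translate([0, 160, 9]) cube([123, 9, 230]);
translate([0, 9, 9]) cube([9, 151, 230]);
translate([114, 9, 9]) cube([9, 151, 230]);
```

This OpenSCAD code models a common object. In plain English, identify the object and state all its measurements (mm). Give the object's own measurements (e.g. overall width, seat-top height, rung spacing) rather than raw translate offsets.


An open-topped rectangular box: outside dimensions 123×169×239 mm, with a uniform wall and base thickness of 9 mm. The base is a full 123×169 slab on the floor; four walls sit on top of the base. The front and back walls (the −y and +y sides) span the full width; the two side walls fit between them.


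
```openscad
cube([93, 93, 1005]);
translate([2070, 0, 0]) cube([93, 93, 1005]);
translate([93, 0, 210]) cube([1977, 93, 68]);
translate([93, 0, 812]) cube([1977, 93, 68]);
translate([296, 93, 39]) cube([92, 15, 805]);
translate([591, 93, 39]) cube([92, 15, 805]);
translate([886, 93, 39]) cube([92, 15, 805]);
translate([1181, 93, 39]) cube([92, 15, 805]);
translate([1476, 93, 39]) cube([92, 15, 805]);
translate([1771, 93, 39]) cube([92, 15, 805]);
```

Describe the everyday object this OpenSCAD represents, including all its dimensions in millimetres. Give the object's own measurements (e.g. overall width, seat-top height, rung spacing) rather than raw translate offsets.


A fence section. Two 93×93 mm posts, 1005 mm tall, stand on the floor with a clear span of 1977 mm between their inner faces. Two horizontal rails of 93×68 mm section span the gap between the posts with their undersides at z = 210 mm and z = 812 mm, flush with the posts' −y face. 6 pickets, each 92 mm wide, 15 mm thick and 805 mm tall, are fixed to the +y face of the rails with their bottoms at z = 39 mm, spaced across the span with a 203 mm gap after the −x post and between neighbouring pickets, with 207 mm left before the +x post.


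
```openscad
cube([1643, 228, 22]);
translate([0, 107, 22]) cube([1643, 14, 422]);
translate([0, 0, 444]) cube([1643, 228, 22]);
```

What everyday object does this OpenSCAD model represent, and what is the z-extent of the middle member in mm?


An I-beam. The web height is 422 mm.

Two wide flanges with a thin centred web — an I-beam. Overall 466 mm minus two 22 mm flanges gives a web of 466 − 2·22 = 422 mm.


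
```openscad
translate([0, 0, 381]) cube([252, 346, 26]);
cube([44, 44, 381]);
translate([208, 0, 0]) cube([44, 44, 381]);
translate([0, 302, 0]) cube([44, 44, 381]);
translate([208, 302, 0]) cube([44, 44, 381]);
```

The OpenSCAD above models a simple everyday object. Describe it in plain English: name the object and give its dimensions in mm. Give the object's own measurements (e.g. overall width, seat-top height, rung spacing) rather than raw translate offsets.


A simple wooden stool: a rectangular seat 252 mm (x) by 346 mm (y), 26 mm thick, top face at z = 407 mm, on four square legs, each 44×44 mm in cross-section. The legs rest on z = 0, each flush with a corner of the seat.


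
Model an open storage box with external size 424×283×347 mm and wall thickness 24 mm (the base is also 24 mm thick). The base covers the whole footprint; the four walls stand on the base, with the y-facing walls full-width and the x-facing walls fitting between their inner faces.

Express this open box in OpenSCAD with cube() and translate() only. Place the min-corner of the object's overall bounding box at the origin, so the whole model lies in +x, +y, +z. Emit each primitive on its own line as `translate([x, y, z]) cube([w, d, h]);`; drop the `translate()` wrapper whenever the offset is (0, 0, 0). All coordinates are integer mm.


cube([424, 283, 24]);
translate([0, 0, 24]) cube([424, 24, 323]);
translate([0, 259, 24]) cube([424, 24, 323]);
translate([0, 24, 24]) cube([24, 235, 323]);
translate([400, 24, 24]) cube([24, 235, 323]);


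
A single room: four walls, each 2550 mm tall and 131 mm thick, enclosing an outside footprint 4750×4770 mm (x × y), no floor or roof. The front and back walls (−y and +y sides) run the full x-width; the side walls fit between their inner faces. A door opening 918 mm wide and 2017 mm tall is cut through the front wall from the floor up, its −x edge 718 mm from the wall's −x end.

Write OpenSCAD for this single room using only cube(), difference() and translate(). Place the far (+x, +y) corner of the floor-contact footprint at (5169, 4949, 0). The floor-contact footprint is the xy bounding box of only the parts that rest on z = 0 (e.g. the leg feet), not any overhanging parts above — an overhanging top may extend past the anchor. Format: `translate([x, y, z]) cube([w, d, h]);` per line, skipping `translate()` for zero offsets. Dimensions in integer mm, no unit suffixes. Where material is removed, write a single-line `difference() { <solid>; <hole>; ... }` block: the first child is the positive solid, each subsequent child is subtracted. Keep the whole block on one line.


difference() { translate([419, 179, 0]) cube([4750, 131, 2550]); translate([1137, 179, 0]) cube([918, 131, 2017]); }
translate([419, 4818, 0]) cube([4750, 131, 2550]);
translate([419, 310, 0]) cube([131, 4508, 2550]);
translate([5038, 310, 0]) cube([131, 4508, 2550]);


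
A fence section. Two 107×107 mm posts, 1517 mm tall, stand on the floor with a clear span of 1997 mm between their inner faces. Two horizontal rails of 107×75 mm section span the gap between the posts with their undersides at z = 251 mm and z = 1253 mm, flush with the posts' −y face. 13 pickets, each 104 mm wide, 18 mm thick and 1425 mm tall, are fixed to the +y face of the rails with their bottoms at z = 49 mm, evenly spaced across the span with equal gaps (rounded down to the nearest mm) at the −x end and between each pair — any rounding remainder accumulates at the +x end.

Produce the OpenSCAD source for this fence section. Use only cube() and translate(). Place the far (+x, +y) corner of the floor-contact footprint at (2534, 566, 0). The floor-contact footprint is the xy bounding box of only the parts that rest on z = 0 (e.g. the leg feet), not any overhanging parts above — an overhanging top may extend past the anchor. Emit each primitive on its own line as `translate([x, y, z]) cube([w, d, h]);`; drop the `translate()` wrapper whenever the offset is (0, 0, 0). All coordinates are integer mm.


translate([323, 459, 0]) cube([107, 107, 1517]);
translate([2427, 459, 0]) cube([107, 107, 1517]);
translate([430, 459, 251]) cube([1997, 107, 75]);
translate([430, 459, 1253]) cube([1997, 107, 75]);
translate([476, 566, 49]) cube([104, 18, 1425]);
translate([626, 566, 49]) cube([104, 18, 1425]);
translate([776, 566, 49]) cube([104, 18, 1425]);
translate([926, 566, 49]) cube([104, 18, 1425]);
translate([1076, 566, 49]) cube([104, 18, 1425]);
translate([1226, 566, 49]) cube([104, 18, 1425]);
translate([1376, 566, 49]) cube([104, 18, 1425]);
translate([1526, 566, 49]) cube([104, 18, 1425]);
translate([1676, 566, 49]) cube([104, 18, 1425]);
translate([1826, 566, 49]) cube([104, 18, 1425]);
translate([1976, 566, 49]) cube([104, 18, 1425]);
translate([2126, 566, 49]) cube([104, 18, 1425]);
translate([2276, 566, 49]) cube([104, 18, 1425]);


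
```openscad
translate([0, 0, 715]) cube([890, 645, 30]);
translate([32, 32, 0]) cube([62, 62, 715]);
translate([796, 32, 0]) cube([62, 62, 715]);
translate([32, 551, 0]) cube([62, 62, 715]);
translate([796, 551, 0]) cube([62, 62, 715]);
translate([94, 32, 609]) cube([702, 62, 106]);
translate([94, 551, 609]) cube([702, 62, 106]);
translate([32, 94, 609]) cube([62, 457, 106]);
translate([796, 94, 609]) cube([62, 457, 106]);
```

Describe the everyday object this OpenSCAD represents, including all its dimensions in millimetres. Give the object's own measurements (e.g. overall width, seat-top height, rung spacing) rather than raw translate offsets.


A rectangular dining table. The top is 890×645×30 mm with its upper surface at z = 745 mm. It stands on four 62×62 mm square legs, each inset 32 mm from the nearest pair of top edges, running from the floor to the underside of the top. Four apron rails, 62 mm thick and 106 mm tall, run between adjacent legs with their top edges flush with the underside of the top and their outer faces flush with the legs' outer faces.


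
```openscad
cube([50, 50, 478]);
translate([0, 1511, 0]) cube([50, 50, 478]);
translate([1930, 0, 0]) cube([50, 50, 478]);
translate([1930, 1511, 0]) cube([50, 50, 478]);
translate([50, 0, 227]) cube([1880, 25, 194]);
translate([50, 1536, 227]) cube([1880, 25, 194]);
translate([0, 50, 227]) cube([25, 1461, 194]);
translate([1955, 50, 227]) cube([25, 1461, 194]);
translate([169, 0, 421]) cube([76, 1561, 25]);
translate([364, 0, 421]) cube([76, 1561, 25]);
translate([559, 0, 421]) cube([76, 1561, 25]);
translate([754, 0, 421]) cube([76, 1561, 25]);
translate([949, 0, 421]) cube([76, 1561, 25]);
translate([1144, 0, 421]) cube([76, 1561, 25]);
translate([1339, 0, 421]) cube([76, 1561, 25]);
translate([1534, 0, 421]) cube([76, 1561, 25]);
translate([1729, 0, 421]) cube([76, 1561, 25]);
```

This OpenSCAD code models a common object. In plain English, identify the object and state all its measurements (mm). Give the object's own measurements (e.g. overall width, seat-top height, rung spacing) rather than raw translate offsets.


A bed frame 1980 mm long (x) by 1561 mm wide (y). Four 50×50 mm corner posts, 478 mm tall, at the corners of the footprint. Four rails of 25 mm thickness and 194 mm height run between adjacent posts with their undersides at z = 227 mm, their outer faces flush with the outside of the frame (the two x-running rails run between the posts' inner faces; the two y-running rails run between the posts' inner faces). 9 slats, each 76 mm wide (x) and 25 mm thick, lie across the top of the two x-running rails, running the full 1561 mm width of the frame in y; along x they sit between the end posts with a 119 mm gap after the −x posts and between neighbouring slats, leaving 125 mm before the +x posts.


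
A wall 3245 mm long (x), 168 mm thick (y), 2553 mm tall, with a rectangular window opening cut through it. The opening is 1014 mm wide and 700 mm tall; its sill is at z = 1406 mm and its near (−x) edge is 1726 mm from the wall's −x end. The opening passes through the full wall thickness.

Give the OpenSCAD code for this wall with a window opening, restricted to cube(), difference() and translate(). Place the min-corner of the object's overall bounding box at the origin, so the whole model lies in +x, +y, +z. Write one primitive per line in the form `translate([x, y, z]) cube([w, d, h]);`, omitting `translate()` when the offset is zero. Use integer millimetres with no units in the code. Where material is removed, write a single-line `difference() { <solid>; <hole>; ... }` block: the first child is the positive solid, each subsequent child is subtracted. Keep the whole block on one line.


difference() { cube([3245, 168, 2553]); translate([1726, 0, 1406]) cube([1014, 168, 700]); }


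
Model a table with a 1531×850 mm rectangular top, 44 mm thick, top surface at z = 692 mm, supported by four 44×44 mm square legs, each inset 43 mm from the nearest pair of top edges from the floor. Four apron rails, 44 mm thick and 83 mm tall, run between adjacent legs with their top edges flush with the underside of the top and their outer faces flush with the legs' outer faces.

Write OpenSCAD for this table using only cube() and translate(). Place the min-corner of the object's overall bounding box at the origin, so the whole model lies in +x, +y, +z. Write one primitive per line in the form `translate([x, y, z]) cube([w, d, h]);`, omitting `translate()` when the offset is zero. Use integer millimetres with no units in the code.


translate([0, 0, 648]) cube([1531, 850, 44]);
translate([43, 43, 0]) cube([44, 44, 648]);
translate([1444, 43, 0]) cube([44, 44, 648]);
translate([43, 763, 0]) cube([44, 44, 648]);
translate([1444, 763, 0]) cube([44, 44, 648]);
translate([87, 43, 565]) cube([1357, 44, 83]);
translate([87, 763, 565]) cube([1357, 44, 83]);
translate([43, 87, 565]) cube([44, 676, 83]);
translate([1444, 87, 565]) cube([44, 676, 83]);


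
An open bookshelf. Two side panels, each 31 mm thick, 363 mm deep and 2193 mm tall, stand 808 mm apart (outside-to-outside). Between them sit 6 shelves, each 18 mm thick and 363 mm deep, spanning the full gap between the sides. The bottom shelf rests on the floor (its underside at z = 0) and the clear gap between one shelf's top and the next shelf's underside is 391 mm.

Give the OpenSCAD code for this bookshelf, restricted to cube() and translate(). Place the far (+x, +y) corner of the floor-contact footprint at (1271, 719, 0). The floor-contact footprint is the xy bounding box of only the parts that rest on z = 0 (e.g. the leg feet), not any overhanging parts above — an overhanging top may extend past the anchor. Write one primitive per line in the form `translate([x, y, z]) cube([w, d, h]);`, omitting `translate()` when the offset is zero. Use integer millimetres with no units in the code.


translate([463, 356, 0]) cube([31, 363, 2193]);
translate([1240, 356, 0]) cube([31, 363, 2193]);
translate([494, 356, 0]) cube([746, 363, 18]);
translate([494, 356, 409]) cube([746, 363, 18]);
translate([494, 356, 818]) cube([746, 363, 18]);
translate([494, 356, 1227]) cube([746, 363, 18]);
translate([494, 356, 1636]) cube([746, 363, 18]);
translate([494, 356, 2045]) cube([746, 363, 18]);


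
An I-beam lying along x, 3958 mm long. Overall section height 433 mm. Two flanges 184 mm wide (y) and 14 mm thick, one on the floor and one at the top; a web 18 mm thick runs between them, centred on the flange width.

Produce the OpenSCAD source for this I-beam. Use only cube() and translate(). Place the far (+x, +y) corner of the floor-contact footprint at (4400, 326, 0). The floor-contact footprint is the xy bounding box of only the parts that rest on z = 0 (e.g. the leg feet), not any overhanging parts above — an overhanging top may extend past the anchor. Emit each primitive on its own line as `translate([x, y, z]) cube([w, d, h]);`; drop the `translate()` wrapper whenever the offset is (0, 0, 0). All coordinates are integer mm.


translate([442, 142, 0]) cube([3958, 184, 14]);
translate([442, 225, 14]) cube([3958, 18, 405]);
translate([442, 142, 419]) cube([3958, 184, 14]);


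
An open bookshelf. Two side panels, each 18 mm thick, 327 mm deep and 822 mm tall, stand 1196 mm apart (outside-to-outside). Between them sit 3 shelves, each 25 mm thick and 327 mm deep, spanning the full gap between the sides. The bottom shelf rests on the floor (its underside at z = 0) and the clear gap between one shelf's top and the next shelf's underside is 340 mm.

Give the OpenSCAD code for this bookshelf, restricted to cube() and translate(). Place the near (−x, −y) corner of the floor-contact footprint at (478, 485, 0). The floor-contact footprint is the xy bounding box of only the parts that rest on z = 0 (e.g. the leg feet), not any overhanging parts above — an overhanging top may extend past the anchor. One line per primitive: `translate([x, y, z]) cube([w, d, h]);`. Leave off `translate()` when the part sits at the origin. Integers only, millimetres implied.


translate([478, 485, 0]) cube([18, 327, 822]);
translate([1656, 485, 0]) cube([18, 327, 822]);
translate([496, 485, 0]) cube([1160, 327, 25]);
translate([496, 485, 365]) cube([1160, 327, 25]);
translate([496, 485, 730]) cube([1160, 327, 25]);


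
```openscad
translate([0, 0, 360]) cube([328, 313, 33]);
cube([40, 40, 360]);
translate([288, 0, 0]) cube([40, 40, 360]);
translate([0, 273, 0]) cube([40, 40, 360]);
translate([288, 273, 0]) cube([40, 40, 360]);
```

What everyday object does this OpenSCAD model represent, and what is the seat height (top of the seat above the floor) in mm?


A stool. The seat height is 393 mm.

A 328×313×33 slab at z = 360 on four corner posts — a stool. The seat top is 360 + 33 = 393 mm.


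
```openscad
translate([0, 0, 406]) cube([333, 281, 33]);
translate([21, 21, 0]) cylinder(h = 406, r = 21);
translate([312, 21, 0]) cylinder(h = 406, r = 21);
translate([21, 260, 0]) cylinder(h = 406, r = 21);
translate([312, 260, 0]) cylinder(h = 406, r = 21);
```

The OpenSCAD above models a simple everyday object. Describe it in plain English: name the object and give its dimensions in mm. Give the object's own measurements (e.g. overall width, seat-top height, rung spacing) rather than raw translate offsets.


A four-legged stool. The seat is a 333×281×33 mm slab whose top surface is at z = 439 mm; four round legs, each 42 mm in diameter, run from the floor (z = 0) to the underside of the seat, each leg's axis is inset half a diameter from the nearest pair of seat edges (so the leg's bounding box is flush with the corner).


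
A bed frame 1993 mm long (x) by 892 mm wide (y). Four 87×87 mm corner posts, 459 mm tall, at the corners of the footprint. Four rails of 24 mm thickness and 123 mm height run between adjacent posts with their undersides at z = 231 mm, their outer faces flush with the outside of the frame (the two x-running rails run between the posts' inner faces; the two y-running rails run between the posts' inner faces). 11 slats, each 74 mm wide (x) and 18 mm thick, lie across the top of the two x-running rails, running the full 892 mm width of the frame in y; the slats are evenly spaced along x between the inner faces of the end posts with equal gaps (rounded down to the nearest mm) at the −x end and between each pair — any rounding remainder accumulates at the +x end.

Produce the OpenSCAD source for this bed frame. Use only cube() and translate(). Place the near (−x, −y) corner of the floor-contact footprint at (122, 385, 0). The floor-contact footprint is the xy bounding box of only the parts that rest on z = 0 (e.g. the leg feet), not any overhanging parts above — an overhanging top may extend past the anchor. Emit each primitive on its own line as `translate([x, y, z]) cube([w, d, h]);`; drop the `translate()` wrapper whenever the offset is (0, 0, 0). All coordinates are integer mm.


translate([122, 385, 0]) cube([87, 87, 459]);
translate([122, 1190, 0]) cube([87, 87, 459]);
translate([2028, 385, 0]) cube([87, 87, 459]);
translate([2028, 1190, 0]) cube([87, 87, 459]);
translate([209, 385, 231]) cube([1819, 24, 123]);
translate([209, 1253, 231]) cube([1819, 24, 123]);
translate([122, 472, 231]) cube([24, 718, 123]);
translate([2091, 472, 231]) cube([24, 718, 123]);
translate([292, 385, 354]) cube([74, 892, 18]);
translate([449, 385, 354]) cube([74, 892, 18]);
translate([606, 385, 354]) cube([74, 892, 18]);
translate([763, 385, 354]) cube([74, 892, 18]);
translate([920, 385, 354]) cube([74, 892, 18]);
translate([1077, 385, 354]) cube([74, 892, 18]);
translate([1234, 385, 354]) cube([74, 892, 18]);
translate([1391, 385, 354]) cube([74, 892, 18]);
translate([1548, 385, 354]) cube([74, 892, 18]);
translate([1705, 385, 354]) cube([74, 892, 18]);
translate([1862, 385, 354]) cube([74, 892, 18]);


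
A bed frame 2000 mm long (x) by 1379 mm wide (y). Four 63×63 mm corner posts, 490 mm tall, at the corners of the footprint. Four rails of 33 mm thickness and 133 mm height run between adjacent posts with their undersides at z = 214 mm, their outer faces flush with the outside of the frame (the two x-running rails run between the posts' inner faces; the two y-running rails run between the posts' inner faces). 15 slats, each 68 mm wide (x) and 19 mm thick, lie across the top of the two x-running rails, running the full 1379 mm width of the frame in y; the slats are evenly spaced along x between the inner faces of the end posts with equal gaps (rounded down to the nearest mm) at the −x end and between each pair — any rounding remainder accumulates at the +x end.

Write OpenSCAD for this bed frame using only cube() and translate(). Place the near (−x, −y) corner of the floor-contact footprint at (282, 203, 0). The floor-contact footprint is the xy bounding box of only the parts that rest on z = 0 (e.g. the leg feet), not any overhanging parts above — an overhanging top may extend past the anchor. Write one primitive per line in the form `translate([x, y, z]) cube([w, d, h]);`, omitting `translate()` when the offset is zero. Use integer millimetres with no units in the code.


// slat z = rail_z + rail_h = 214 + 133 = 347
// slat gap = ⌊(1874 − 15·68) / 16⌋ = 53
translate([282, 203, 0]) cube([63, 63, 490]);
translate([282, 1519, 0]) cube([63, 63, 490]);
translate([2219, 203, 0]) cube([63, 63, 490]);
translate([2219, 1519, 0]) cube([63, 63, 490]);
translate([345, 203, 214]) cube([1874, 33, 133]);
translate([345, 1549, 214]) cube([1874, 33, 133]);
translate([282, 266, 214]) cube([33, 1253, 133]);
translate([2249, 266, 214]) cube([33, 1253, 133]);
translate([398, 203, 347]) cube([68, 1379, 19]);
translate([519, 203, 347]) cube([68, 1379, 19]);
translate([640, 203, 347]) cube([68, 1379, 19]);
translate([761, 203, 347]) cube([68, 1379, 19]);
translate([882, 203, 347]) cube([68, 1379, 19]);
translate([1003, 203, 347]) cube([68, 1379, 19]);
translate([1124, 203, 347]) cube([68, 1379, 19]);
translate([1245, 203, 347]) cube([68, 1379, 19]);
translate([1366, 203, 347]) cube([68, 1379, 19]);
translate([1487, 203, 347]) cube([68, 1379, 19]);
translate([1608, 203, 347]) cube([68, 1379, 19]);
translate([1729, 203, 347]) cube([68, 1379, 19]);
translate([1850, 203, 347]) cube([68, 1379, 19]);
translate([1971, 203, 347]) cube([68, 1379, 19]);
translate([2092, 203, 347]) cube([68, 1379, 19]);


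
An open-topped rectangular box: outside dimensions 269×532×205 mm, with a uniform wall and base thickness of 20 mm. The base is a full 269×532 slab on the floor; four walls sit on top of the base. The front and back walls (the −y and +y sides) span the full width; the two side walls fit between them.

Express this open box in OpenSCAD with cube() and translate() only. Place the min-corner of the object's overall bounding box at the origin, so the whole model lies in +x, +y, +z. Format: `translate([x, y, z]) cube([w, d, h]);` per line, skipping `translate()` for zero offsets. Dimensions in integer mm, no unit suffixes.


cube([269, 532, 20]);
translate([0, 0, 20]) cube([269, 20, 185]);
translate([0, 512, 20]) cube([269, 20, 185]);
translate([0, 20, 20]) cube([20, 492, 185]);
translate([249, 20, 20]) cube([20, 492, 185]);


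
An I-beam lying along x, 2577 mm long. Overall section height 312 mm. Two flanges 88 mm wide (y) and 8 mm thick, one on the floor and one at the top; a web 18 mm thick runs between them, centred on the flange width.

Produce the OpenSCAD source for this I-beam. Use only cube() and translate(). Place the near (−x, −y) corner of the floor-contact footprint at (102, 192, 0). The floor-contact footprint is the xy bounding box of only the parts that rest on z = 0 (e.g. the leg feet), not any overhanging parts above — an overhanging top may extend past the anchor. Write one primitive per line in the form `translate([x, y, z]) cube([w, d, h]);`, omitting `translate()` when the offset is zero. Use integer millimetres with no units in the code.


translate([102, 192, 0]) cube([2577, 88, 8]);
translate([102, 227, 8]) cube([2577, 18, 296]);
translate([102, 192, 304]) cube([2577, 88, 8]);


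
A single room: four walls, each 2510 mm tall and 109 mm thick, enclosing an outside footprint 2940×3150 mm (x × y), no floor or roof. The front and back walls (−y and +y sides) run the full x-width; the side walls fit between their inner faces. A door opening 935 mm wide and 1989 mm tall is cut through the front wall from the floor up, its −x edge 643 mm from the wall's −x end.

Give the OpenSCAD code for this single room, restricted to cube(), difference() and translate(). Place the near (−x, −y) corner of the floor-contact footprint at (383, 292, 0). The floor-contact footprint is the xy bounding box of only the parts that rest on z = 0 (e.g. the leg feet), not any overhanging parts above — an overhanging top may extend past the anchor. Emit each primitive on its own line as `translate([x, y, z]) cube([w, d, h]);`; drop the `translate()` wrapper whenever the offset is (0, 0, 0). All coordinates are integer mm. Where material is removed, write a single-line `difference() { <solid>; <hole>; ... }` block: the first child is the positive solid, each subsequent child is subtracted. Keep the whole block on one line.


difference() { translate([383, 292, 0]) cube([2940, 109, 2510]); translate([1026, 292, 0]) cube([935, 109, 1989]); }
translate([383, 3333, 0]) cube([2940, 109, 2510]);
translate([383, 401, 0]) cube([109, 2932, 2510]);
translate([3214, 401, 0]) cube([109, 2932, 2510]);


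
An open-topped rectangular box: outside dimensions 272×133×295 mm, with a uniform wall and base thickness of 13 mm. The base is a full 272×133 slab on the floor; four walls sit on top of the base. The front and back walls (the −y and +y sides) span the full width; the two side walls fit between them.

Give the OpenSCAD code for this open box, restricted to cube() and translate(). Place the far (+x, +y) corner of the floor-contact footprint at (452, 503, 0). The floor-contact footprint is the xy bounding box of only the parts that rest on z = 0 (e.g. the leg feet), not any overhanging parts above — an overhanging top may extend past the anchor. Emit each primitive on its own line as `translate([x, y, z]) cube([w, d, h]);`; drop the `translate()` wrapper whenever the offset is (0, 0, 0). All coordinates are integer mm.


translate([180, 370, 0]) cube([272, 133, 13]);
translate([180, 370, 13]) cube([272, 13, 282]);
translate([180, 490, 13]) cube([272, 13, 282]);
translate([180, 383, 13]) cube([13, 107, 282]);
translate([439, 383, 13]) cube([13, 107, 282]);


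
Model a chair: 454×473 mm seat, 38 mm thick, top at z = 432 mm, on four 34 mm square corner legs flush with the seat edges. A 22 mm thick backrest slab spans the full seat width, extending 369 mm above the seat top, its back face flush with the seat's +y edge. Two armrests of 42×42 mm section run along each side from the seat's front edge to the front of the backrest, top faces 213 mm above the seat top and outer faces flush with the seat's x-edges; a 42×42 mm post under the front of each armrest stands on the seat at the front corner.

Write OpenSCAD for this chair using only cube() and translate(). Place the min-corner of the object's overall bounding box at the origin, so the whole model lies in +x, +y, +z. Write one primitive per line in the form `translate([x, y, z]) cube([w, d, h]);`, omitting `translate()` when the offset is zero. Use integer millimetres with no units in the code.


translate([0, 0, 394]) cube([454, 473, 38]);
cube([34, 34, 394]);
translate([420, 0, 0]) cube([34, 34, 394]);
translate([0, 439, 0]) cube([34, 34, 394]);
translate([420, 439, 0]) cube([34, 34, 394]);
translate([0, 451, 432]) cube([454, 22, 369]);
translate([0, 0, 603]) cube([42, 451, 42]);
translate([412, 0, 603]) cube([42, 451, 42]);
translate([0, 0, 432]) cube([42, 42, 171]);
translate([412, 0, 432]) cube([42, 42, 171]);


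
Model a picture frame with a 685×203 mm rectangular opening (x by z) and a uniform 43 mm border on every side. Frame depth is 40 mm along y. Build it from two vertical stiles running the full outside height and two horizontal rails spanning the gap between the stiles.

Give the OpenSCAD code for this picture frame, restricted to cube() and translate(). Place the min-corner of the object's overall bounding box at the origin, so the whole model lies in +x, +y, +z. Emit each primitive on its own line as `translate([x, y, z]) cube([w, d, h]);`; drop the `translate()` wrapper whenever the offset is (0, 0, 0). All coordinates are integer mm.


cube([43, 40, 289]);
translate([728, 0, 0]) cube([43, 40, 289]);
translate([43, 0, 0]) cube([685, 40, 43]);
translate([43, 0, 246]) cube([685, 40, 43]);


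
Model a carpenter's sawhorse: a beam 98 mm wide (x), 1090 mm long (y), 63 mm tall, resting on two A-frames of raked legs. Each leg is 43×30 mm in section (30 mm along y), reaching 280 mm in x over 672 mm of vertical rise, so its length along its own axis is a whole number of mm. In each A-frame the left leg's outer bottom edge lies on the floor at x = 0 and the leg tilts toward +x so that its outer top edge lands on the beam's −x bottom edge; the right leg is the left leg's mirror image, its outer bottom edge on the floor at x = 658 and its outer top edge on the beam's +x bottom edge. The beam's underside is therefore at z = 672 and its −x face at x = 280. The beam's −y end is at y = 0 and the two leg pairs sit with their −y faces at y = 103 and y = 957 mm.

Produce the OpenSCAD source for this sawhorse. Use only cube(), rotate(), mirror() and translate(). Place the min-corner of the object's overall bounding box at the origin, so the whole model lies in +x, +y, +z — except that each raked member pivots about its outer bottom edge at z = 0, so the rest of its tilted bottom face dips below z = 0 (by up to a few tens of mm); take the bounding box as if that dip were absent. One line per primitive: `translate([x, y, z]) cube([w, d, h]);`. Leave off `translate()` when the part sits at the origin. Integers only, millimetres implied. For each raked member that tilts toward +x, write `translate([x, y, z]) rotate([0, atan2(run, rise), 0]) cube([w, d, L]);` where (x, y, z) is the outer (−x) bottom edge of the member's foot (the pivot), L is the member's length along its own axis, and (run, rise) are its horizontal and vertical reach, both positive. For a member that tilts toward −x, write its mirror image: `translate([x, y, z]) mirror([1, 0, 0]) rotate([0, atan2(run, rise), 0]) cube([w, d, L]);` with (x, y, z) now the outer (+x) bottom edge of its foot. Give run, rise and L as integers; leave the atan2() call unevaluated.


translate([280, 0, 672]) cube([98, 1090, 63]);
translate([0, 103, 0]) rotate([0, atan2(280, 672), 0]) cube([43, 30, 728]);
translate([658, 103, 0]) mirror([1, 0, 0]) rotate([0, atan2(280, 672), 0]) cube([43, 30, 728]);
translate([0, 957, 0]) rotate([0, atan2(280, 672), 0]) cube([43, 30, 728]);
translate([658, 957, 0]) mirror([1, 0, 0]) rotate([0, atan2(280, 672), 0]) cube([43, 30, 728]);
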